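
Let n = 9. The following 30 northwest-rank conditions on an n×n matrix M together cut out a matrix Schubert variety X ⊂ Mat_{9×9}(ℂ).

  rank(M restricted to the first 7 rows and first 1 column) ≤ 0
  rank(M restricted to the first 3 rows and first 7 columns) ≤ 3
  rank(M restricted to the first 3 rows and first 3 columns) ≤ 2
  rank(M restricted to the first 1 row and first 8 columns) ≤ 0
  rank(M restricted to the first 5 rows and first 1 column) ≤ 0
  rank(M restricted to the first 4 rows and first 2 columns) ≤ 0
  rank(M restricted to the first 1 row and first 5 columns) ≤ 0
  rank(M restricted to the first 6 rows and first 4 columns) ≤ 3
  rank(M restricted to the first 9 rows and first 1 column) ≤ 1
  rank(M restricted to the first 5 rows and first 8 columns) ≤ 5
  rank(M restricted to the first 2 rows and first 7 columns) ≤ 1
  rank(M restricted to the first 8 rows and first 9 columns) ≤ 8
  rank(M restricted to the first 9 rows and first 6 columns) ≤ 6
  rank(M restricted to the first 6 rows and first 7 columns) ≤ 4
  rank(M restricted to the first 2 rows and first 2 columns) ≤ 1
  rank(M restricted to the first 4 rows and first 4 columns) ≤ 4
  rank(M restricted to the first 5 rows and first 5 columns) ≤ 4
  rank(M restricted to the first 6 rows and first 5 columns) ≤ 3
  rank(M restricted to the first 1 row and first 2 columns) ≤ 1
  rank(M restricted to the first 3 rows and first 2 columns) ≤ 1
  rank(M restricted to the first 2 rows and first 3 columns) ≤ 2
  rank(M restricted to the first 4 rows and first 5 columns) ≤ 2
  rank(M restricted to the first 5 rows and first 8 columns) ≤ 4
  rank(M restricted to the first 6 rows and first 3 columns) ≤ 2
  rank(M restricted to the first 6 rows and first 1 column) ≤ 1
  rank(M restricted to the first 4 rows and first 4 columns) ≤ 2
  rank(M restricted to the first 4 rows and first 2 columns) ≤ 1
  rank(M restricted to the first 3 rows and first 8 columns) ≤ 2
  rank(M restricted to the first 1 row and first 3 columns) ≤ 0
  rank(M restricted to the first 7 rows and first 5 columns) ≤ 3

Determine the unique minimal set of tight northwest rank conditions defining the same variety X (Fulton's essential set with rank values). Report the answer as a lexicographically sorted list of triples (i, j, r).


Reconstructing r_w from the 30 given conditions:

  i=1: 0  0  0  0  0  0  0  0  1
  i=2: 0  0  1  1  1  1  1  1  2
  i=3: 0  0  1  2  2  2  2  2  3
  i=4: 0  0  1  2  2  3  3  3  4
  i=5: 0  1  2  3  3  4  4  4  5
  i=6: 0  1  2  3  3  4  4  5  6
  i=7: 0  1  2  3  3  4  5  6  7
  i=8: 1  2  3  4  4  5  6  7  8
  i=9: 1  2  3  4  5  6  7  8  9

second differences of R give the permutation w = (9, 3, 4, 6, 2, 8, 7, 1, 5).

Fulton essential set (6 of the 21 Rothe cells):

[(1, 8, 0), (4, 2, 0), (4, 5, 2), (6, 7, 4), (7, 1, 0), (7, 5, 3)]


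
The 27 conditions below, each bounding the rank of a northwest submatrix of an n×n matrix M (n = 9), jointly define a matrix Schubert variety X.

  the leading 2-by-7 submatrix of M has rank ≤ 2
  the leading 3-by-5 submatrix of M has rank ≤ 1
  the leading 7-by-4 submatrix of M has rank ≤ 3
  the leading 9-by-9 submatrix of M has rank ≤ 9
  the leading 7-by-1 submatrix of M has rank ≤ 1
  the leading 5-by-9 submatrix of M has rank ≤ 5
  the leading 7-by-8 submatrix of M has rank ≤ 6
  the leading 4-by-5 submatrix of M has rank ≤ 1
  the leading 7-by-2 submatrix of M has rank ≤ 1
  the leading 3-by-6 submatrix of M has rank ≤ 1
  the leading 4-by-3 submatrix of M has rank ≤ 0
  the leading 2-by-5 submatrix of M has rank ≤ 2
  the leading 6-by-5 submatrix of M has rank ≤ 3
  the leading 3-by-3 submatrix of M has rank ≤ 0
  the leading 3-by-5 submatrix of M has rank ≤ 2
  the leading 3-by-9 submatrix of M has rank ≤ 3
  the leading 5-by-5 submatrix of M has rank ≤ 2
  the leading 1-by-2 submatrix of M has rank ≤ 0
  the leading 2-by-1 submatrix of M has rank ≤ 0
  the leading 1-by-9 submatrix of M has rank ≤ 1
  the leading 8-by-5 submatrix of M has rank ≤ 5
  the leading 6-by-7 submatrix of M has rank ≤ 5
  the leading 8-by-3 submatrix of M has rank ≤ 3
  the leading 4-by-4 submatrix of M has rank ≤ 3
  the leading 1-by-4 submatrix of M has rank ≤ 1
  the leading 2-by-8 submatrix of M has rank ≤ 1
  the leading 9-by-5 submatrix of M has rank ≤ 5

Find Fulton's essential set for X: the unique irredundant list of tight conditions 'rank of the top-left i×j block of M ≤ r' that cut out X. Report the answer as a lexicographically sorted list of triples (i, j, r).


Propagating the 27 rank bounds to every northwest block:

  i=1: 0, 0, 0, 1, 1, 1, 1, 1, 1
  i=2: 0, 0, 0, 1, 1, 1, 1, 1, 2
  i=3: 0, 0, 0, 1, 1, 1, 2, 2, 3
  i=4: 0, 0, 0, 1, 1, 2, 3, 3, 4
  i=5: 1, 1, 1, 2, 2, 3, 4, 4, 5
  i=6: 1, 1, 2, 3, 3, 4, 5, 5, 6
  i=7: 1, 1, 2, 3, 4, 5, 6, 6, 7
  i=8: 1, 2, 3, 4, 5, 6, 7, 7, 8
  i=9: 1, 2, 3, 4, 5, 6, 7, 8, 9

giving w = (4, 9, 7, 6, 1, 3, 5, 2, 8) via Δ²R.

ℓ(w)=21; the 5 essential cells (i,j,r):

[(2, 8, 1), (3, 6, 1), (4, 3, 0), (4, 5, 1), (7, 2, 1)]


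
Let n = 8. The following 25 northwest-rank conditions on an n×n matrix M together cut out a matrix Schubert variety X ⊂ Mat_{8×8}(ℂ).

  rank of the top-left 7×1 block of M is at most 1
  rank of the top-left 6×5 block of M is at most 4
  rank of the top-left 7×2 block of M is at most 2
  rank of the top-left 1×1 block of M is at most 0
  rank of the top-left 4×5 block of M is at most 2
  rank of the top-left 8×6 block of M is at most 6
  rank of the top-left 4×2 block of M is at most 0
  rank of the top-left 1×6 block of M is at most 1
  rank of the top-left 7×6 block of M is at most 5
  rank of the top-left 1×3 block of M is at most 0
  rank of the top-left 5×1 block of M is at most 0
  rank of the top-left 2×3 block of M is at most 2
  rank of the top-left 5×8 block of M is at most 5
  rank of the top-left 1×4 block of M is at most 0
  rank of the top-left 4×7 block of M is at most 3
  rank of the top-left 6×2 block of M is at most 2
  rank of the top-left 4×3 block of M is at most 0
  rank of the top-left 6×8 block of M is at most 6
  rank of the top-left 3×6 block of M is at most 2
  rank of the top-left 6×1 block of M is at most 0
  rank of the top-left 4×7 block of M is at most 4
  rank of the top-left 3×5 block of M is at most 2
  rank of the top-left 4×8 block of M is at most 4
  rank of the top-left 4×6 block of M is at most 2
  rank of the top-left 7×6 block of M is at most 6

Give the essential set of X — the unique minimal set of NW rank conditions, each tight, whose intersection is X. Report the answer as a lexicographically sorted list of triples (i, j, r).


The tightest implied rank at each (i,j), from the 25 conditions:

  row 1: 0, 0, 0, 0, 1, 1, 1, 1
  row 2: 0, 0, 0, 1, 2, 2, 2, 2
  row 3: 0, 0, 0, 1, 2, 2, 3, 3
  row 4: 0, 0, 0, 1, 2, 2, 3, 4
  row 5: 0, 1, 1, 2, 3, 3, 4, 5
  row 6: 0, 1, 2, 3, 4, 4, 5, 6
  row 7: 1, 2, 3, 4, 5, 5, 6, 7
  row 8: 1, 2, 3, 4, 5, 6, 7, 8

so w = (5, 4, 7, 8, 2, 3, 1, 6).

Fulton essential set (4 of the 17 Rothe cells):

[(1, 4, 0), (4, 3, 0), (4, 6, 2), (6, 1, 0)]


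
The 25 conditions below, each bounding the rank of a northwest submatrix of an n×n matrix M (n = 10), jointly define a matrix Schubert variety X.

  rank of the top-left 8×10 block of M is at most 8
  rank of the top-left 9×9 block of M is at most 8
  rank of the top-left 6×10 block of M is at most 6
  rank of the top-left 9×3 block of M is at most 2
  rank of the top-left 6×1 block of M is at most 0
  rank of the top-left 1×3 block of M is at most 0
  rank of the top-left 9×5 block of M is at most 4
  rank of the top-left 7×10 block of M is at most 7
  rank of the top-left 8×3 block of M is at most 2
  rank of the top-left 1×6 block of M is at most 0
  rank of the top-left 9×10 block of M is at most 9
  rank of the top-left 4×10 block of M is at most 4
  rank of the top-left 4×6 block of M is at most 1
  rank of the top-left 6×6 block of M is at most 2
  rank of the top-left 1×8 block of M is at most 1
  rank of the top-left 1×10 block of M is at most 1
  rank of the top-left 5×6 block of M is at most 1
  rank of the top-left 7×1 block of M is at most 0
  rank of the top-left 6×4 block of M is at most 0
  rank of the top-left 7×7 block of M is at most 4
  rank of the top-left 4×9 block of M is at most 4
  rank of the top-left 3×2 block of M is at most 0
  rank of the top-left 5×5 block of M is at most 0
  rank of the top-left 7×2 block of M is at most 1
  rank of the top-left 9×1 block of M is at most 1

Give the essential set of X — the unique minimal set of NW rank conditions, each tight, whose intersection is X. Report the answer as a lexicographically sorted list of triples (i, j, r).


Propagating the 25 rank bounds to every northwest block:

  R[1]: 0 | 0 | 0 | 0 | 0 | 0 | 1 | 1 | 1 | 1
  R[2]: 0 | 0 | 0 | 0 | 0 | 1 | 2 | 2 | 2 | 2
  R[3]: 0 | 0 | 0 | 0 | 0 | 1 | 2 | 3 | 3 | 3
  R[4]: 0 | 0 | 0 | 0 | 0 | 1 | 2 | 3 | 4 | 4
  R[5]: 0 | 0 | 0 | 0 | 0 | 1 | 2 | 3 | 4 | 5
  R[6]: 0 | 0 | 0 | 0 | 1 | 2 | 3 | 4 | 5 | 6
  R[7]: 0 | 1 | 1 | 1 | 2 | 3 | 4 | 5 | 6 | 7
  R[8]: 1 | 2 | 2 | 2 | 3 | 4 | 5 | 6 | 7 | 8
  R[9]: 1 | 2 | 2 | 3 | 4 | 5 | 6 | 7 | 8 | 9
  R[10]: 1 | 2 | 3 | 4 | 5 | 6 | 7 | 8 | 9 | 10

so w = (7, 6, 8, 9, 10, 5, 2, 1, 4, 3).

5 SE-corners of the 32-cell Rothe diagram give Ess(w):

[(1, 6, 0), (5, 5, 0), (6, 4, 0), (7, 1, 0), (9, 3, 2)]


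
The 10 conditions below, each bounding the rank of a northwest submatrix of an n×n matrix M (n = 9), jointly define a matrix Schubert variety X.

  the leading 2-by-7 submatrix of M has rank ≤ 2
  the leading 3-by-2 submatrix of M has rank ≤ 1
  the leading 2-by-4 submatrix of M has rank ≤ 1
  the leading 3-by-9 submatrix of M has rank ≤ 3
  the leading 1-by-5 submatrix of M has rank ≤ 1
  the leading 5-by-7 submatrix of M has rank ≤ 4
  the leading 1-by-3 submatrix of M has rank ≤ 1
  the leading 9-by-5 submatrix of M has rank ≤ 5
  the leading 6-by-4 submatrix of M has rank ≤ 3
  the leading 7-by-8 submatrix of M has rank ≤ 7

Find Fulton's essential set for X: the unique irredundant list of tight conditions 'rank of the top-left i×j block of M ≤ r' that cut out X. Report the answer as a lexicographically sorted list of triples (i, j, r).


Recovering R(i,j) via the rank-extension bound from the 10 conditions:

  1 | 1 | 1 | 1 | 1 | 1 | 1 | 1 | 1
  1 | 1 | 1 | 1 | 2 | 2 | 2 | 2 | 2
  1 | 1 | 2 | 2 | 3 | 3 | 3 | 3 | 3
  1 | 2 | 3 | 3 | 4 | 4 | 4 | 4 | 4
  1 | 2 | 3 | 3 | 4 | 4 | 4 | 5 | 5
  1 | 2 | 3 | 3 | 4 | 5 | 5 | 6 | 6
  1 | 2 | 3 | 4 | 5 | 6 | 6 | 7 | 7
  1 | 2 | 3 | 4 | 5 | 6 | 7 | 8 | 8
  1 | 2 | 3 | 4 | 5 | 6 | 7 | 8 | 9

second differences of R give the permutation w = (1, 5, 3, 2, 8, 6, 4, 7, 9).

4 SE-corners of the 8-cell Rothe diagram give Ess(w):

[(2, 4, 1), (3, 2, 1), (5, 7, 4), (6, 4, 3)]


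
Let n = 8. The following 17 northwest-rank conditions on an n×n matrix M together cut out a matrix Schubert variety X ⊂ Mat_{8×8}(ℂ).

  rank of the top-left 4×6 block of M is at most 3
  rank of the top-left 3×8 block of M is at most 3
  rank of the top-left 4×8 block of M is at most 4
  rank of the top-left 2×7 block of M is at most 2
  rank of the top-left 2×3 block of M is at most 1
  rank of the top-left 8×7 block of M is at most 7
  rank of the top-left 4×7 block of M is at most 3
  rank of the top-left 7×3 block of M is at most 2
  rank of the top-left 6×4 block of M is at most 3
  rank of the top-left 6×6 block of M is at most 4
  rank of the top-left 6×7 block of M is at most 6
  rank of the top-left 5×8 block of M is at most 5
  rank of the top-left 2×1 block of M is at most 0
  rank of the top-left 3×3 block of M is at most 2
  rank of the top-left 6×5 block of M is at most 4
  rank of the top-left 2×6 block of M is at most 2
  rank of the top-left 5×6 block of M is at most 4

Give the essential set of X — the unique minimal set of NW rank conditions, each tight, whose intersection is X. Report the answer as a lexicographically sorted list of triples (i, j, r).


Computing R[i][j] = min implied NW-rank bound (n=8, 17 conditions):

  i=1: 0, 1, 1, 1, 1, 1, 1, 1
  i=2: 0, 1, 1, 2, 2, 2, 2, 2
  i=3: 1, 2, 2, 3, 3, 3, 3, 3
  i=4: 1, 2, 2, 3, 3, 3, 3, 4
  i=5: 1, 2, 2, 3, 4, 4, 4, 5
  i=6: 1, 2, 2, 3, 4, 4, 5, 6
  i=7: 1, 2, 2, 3, 4, 5, 6, 7
  i=8: 1, 2, 3, 4, 5, 6, 7, 8

so w = (2, 4, 1, 8, 5, 7, 6, 3).

ℓ(w)=11; the 5 essential cells (i,j,r):

[(2, 1, 0), (2, 3, 1), (4, 7, 3), (6, 6, 4), (7, 3, 2)]


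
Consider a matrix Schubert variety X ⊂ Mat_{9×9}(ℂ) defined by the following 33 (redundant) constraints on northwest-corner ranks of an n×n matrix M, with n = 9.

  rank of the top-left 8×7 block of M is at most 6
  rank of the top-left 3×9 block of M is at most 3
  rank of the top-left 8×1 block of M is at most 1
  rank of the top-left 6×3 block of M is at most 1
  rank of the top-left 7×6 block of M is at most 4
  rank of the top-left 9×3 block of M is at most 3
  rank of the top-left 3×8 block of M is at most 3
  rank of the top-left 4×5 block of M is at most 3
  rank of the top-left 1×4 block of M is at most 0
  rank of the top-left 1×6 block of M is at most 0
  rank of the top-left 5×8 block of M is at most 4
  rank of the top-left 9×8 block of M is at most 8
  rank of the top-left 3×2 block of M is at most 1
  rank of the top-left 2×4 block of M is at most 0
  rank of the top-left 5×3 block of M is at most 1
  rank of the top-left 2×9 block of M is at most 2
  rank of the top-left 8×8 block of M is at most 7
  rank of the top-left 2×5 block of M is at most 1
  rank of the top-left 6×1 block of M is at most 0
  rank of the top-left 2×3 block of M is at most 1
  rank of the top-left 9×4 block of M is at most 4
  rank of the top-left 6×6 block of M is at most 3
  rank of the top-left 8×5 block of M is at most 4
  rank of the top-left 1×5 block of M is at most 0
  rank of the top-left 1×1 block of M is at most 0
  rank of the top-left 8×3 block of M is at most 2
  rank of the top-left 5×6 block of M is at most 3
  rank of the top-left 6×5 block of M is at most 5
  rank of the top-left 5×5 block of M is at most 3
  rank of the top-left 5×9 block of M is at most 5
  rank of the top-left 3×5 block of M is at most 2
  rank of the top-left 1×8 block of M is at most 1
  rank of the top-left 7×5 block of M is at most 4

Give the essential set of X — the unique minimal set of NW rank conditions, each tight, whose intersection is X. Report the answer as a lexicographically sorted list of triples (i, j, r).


Rank table r_w(9×9) implied by the 33 constraints:

  row 1: 0 | 0 | 0 | 0 | 0 | 0 | 1 | 1 | 1
  row 2: 0 | 0 | 0 | 0 | 1 | 1 | 2 | 2 | 2
  row 3: 0 | 1 | 1 | 1 | 2 | 2 | 3 | 3 | 3
  row 4: 0 | 1 | 1 | 2 | 3 | 3 | 4 | 4 | 4
  row 5: 0 | 1 | 1 | 2 | 3 | 3 | 4 | 4 | 5
  row 6: 0 | 1 | 1 | 2 | 3 | 3 | 4 | 5 | 6
  row 7: 1 | 2 | 2 | 3 | 4 | 4 | 5 | 6 | 7
  row 8: 1 | 2 | 2 | 3 | 4 | 5 | 6 | 7 | 8
  row 9: 1 | 2 | 3 | 4 | 5 | 6 | 7 | 8 | 9

giving w = (7, 5, 2, 4, 9, 8, 1, 6, 3) via Δ²R.

ℓ(w)=21; the 7 essential cells (i,j,r):

[(1, 6, 0), (2, 4, 0), (5, 8, 4), (6, 1, 0), (6, 3, 1), (6, 6, 3), (8, 3, 2)]


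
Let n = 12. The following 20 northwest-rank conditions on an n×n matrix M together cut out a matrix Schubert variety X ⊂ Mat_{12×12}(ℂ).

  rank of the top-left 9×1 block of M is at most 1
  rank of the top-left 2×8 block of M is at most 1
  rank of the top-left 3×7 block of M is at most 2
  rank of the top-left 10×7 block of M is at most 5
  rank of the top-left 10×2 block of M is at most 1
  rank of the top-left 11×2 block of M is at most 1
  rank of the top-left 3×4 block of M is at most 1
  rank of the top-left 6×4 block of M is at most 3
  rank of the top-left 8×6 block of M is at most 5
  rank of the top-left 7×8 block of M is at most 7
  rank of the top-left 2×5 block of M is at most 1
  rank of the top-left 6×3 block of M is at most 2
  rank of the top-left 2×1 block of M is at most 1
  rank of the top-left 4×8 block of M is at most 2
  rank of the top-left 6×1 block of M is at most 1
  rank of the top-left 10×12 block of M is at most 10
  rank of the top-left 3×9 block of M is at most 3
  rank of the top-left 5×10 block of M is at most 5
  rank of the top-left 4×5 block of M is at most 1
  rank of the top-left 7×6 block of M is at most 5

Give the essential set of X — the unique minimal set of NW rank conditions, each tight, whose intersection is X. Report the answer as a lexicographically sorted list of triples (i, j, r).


Rank table r_w(12×12) implied by the 20 constraints:

  i=1: 1, 1, 1, 1, 1, 1, 1, 1, 1, 1, 1, 1
  i=2: 1, 1, 1, 1, 1, 1, 1, 1, 2, 2, 2, 2
  i=3: 1, 1, 1, 1, 1, 2, 2, 2, 3, 3, 3, 3
  i=4: 1, 1, 1, 1, 1, 2, 2, 2, 3, 4, 4, 4
  i=5: 1, 1, 2, 2, 2, 3, 3, 3, 4, 5, 5, 5
  i=6: 1, 1, 2, 3, 3, 4, 4, 4, 5, 6, 6, 6
  i=7: 1, 1, 2, 3, 4, 5, 5, 5, 6, 7, 7, 7
  i=8: 1, 1, 2, 3, 4, 5, 5, 6, 7, 8, 8, 8
  i=9: 1, 1, 2, 3, 4, 5, 5, 6, 7, 8, 9, 9
  i=10: 1, 1, 2, 3, 4, 5, 5, 6, 7, 8, 9, 10
  i=11: 1, 1, 2, 3, 4, 5, 6, 7, 8, 9, 10, 11
  i=12: 1, 2, 3, 4, 5, 6, 7, 8, 9, 10, 11, 12

hence w(1..12) = (1, 9, 6, 10, 3, 4, 5, 8, 11, 12, 7, 2).

Rothe diagram D(w) (27 cells), 5 SE-corners (essential conditions):

[(2, 8, 1), (4, 5, 1), (4, 8, 2), (10, 7, 5), (11, 2, 1)]


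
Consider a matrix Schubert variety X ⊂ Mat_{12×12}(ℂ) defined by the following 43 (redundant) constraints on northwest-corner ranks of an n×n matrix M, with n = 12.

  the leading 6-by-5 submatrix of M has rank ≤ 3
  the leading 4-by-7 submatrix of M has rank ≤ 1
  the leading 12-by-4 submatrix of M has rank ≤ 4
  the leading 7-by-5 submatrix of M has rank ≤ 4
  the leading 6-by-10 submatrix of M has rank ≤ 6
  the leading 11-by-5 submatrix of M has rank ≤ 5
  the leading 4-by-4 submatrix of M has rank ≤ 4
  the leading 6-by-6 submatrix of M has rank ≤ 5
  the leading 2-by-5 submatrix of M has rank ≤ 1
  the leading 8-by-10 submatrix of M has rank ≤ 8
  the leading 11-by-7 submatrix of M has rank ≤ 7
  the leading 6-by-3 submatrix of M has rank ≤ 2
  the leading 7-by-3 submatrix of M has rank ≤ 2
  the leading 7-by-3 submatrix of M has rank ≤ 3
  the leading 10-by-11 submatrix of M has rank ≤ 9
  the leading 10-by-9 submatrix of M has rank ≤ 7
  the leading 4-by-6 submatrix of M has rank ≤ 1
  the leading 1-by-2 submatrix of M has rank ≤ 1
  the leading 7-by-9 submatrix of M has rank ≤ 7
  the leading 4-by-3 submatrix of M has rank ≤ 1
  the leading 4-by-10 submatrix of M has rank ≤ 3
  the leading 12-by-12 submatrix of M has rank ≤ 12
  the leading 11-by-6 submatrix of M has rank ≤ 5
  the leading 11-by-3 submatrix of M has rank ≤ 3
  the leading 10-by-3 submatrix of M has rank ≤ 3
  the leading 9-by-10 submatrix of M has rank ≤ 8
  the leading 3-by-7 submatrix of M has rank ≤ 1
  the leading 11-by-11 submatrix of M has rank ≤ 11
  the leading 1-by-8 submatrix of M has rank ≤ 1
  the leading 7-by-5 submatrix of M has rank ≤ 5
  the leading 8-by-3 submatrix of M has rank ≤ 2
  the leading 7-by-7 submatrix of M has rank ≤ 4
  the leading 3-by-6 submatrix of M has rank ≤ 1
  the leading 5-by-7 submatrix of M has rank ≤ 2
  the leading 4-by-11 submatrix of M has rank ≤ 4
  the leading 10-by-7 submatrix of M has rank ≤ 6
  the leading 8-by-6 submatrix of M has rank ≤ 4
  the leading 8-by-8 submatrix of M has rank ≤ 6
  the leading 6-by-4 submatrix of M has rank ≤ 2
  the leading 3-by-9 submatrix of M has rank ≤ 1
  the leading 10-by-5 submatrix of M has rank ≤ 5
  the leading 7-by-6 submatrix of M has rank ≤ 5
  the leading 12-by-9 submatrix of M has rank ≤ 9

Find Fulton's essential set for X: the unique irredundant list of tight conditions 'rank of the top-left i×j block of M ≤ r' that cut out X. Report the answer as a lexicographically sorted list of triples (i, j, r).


The tightest implied rank at each (i,j), from the 43 conditions:

  row 1: 1 | 1 | 1 | 1 | 1 | 1 | 1 | 1 | 1 | 1 | 1 | 1
  row 2: 1 | 1 | 1 | 1 | 1 | 1 | 1 | 1 | 1 | 2 | 2 | 2
  row 3: 1 | 1 | 1 | 1 | 1 | 1 | 1 | 1 | 1 | 2 | 3 | 3
  row 4: 1 | 1 | 1 | 1 | 1 | 1 | 1 | 2 | 2 | 3 | 4 | 4
  row 5: 1 | 2 | 2 | 2 | 2 | 2 | 2 | 3 | 3 | 4 | 5 | 5
  row 6: 1 | 2 | 2 | 2 | 3 | 3 | 3 | 4 | 4 | 5 | 6 | 6
  row 7: 1 | 2 | 2 | 3 | 4 | 4 | 4 | 5 | 5 | 6 | 7 | 7
  row 8: 1 | 2 | 2 | 3 | 4 | 4 | 5 | 6 | 6 | 7 | 8 | 8
  row 9: 1 | 2 | 3 | 4 | 5 | 5 | 6 | 7 | 7 | 8 | 9 | 9
  row 10: 1 | 2 | 3 | 4 | 5 | 5 | 6 | 7 | 7 | 8 | 9 | 10
  row 11: 1 | 2 | 3 | 4 | 5 | 5 | 6 | 7 | 8 | 9 | 10 | 11
  row 12: 1 | 2 | 3 | 4 | 5 | 6 | 7 | 8 | 9 | 10 | 11 | 12

so w = (1, 10, 11, 8, 2, 5, 4, 7, 3, 12, 9, 6).

7 SE-corners of the 30-cell Rothe diagram give Ess(w):

[(3, 9, 1), (4, 7, 1), (6, 4, 2), (8, 3, 2), (8, 6, 4), (10, 9, 7), (11, 6, 5)]


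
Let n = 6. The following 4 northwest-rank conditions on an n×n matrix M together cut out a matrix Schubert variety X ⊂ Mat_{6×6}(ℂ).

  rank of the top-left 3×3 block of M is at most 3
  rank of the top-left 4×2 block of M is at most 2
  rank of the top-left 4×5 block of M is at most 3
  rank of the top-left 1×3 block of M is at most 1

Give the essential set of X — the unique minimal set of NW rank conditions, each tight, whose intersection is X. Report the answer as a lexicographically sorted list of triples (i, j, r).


Reconstructing r_w from the 4 given conditions:

  i=1: 1  1  1  1  1  1
  i=2: 1  2  2  2  2  2
  i=3: 1  2  3  3  3  3
  i=4: 1  2  3  3  3  4
  i=5: 1  2  3  4  4  5
  i=6: 1  2  3  4  5  6

hence w(1..6) = (1, 2, 3, 6, 4, 5).

ℓ(w)=2; the 1 essential cell (i,j,r):

[(4, 5, 3)]


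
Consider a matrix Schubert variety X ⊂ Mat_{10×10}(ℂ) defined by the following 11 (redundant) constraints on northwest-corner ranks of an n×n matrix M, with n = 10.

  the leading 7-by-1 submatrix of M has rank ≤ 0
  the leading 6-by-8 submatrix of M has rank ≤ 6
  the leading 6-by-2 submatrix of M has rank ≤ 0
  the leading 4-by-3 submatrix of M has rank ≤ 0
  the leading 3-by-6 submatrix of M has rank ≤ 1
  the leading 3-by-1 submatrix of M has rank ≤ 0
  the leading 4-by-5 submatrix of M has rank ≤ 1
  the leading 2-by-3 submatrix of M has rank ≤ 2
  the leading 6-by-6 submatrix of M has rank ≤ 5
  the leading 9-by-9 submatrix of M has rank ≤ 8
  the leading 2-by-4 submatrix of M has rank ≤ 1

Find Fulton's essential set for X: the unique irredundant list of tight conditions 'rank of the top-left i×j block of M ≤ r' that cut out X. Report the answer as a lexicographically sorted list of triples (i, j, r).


Recovering R(i,j) via the rank-extension bound from the 11 conditions:

  i=1: 0  0  0  1  1  1  1  1  1  1
  i=2: 0  0  0  1  1  1  2  2  2  2
  i=3: 0  0  0  1  1  1  2  3  3  3
  i=4: 0  0  0  1  1  2  3  4  4  4
  i=5: 0  0  1  2  2  3  4  5  5  5
  i=6: 0  0  1  2  3  4  5  6  6  6
  i=7: 0  1  2  3  4  5  6  7  7  7
  i=8: 1  2  3  4  5  6  7  8  8  8
  i=9: 1  2  3  4  5  6  7  8  8  9
  i=10: 1  2  3  4  5  6  7  8  9  10

the unique w with this rank table is (4, 7, 8, 6, 3, 5, 2, 1, 10, 9).

6 SE-corners of the 23-cell Rothe diagram give Ess(w):

[(3, 6, 1), (4, 3, 0), (4, 5, 1), (6, 2, 0), (7, 1, 0), (9, 9, 8)]


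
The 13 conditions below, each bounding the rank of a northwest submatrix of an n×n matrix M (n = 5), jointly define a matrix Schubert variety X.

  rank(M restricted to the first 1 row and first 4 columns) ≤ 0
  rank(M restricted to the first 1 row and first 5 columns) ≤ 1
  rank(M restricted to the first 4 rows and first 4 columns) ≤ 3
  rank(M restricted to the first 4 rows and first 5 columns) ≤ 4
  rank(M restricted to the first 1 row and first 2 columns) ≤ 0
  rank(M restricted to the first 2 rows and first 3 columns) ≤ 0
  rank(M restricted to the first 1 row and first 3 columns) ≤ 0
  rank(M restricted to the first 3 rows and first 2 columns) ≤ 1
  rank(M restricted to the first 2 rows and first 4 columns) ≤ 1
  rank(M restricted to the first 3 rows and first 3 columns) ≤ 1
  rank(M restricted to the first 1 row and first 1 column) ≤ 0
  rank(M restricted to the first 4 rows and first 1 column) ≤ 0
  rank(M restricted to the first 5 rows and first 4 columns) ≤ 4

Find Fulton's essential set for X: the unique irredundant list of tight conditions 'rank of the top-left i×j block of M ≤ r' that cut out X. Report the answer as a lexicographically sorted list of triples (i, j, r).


Recovering R(i,j) via the rank-extension bound from the 13 conditions:

  0 | 0 | 0 | 0 | 1
  0 | 0 | 0 | 1 | 2
  0 | 1 | 1 | 2 | 3
  0 | 1 | 2 | 3 | 4
  1 | 2 | 3 | 4 | 5

so w = (5, 4, 2, 3, 1).

D(w) has 9 cells with 3 SE-corners; essential set:

[(1, 4, 0), (2, 3, 0), (4, 1, 0)]


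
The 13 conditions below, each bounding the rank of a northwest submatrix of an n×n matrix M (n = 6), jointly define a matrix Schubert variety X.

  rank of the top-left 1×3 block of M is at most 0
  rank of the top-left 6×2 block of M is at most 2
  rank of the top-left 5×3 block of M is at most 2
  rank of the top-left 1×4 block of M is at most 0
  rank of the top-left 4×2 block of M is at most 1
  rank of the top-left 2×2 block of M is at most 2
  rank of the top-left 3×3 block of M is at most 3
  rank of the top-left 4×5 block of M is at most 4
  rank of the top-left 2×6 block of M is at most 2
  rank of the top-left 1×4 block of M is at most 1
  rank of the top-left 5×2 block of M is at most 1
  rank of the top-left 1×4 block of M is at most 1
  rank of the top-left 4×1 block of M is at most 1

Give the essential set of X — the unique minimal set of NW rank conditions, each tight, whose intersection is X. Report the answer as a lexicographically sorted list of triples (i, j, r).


Recovering R(i,j) via the rank-extension bound from the 13 conditions:

  R[1]: 0, 0, 0, 0, 1, 1
  R[2]: 1, 1, 1, 1, 2, 2
  R[3]: 1, 1, 2, 2, 3, 3
  R[4]: 1, 1, 2, 3, 4, 4
  R[5]: 1, 1, 2, 3, 4, 5
  R[6]: 1, 2, 3, 4, 5, 6

so w = (5, 1, 3, 4, 6, 2).

|D(w)|=7, |Ess(w)|=2:

[(1, 4, 0), (5, 2, 1)]


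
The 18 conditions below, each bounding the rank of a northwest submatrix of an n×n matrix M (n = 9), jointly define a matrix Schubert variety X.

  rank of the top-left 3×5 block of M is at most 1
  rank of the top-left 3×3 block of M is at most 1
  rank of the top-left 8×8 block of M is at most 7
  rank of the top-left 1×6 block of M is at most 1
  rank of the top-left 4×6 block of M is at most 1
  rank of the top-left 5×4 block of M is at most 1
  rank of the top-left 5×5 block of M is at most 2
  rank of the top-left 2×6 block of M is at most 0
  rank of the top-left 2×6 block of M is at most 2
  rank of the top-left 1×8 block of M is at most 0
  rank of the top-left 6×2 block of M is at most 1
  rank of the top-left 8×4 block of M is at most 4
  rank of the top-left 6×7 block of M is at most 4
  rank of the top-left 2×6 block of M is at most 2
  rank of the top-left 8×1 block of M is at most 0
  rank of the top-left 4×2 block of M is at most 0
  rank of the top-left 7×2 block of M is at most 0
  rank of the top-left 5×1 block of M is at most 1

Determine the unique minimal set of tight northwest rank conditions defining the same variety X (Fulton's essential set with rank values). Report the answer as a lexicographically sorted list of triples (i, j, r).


Computing R[i][j] = min implied NW-rank bound (n=9, 18 conditions):

  0 | 0 | 0 | 0 | 0 | 0 | 0 | 0 | 1
  0 | 0 | 0 | 0 | 0 | 0 | 1 | 1 | 2
  0 | 0 | 1 | 1 | 1 | 1 | 2 | 2 | 3
  0 | 0 | 1 | 1 | 1 | 1 | 2 | 3 | 4
  0 | 0 | 1 | 1 | 2 | 2 | 3 | 4 | 5
  0 | 0 | 1 | 2 | 3 | 3 | 4 | 5 | 6
  0 | 0 | 1 | 2 | 3 | 4 | 5 | 6 | 7
  0 | 1 | 2 | 3 | 4 | 5 | 6 | 7 | 8
  1 | 2 | 3 | 4 | 5 | 6 | 7 | 8 | 9

reading off 1-entries of Δ²R: w = (9, 7, 3, 8, 5, 4, 6, 2, 1).

6 SE-corners of the 29-cell Rothe diagram give Ess(w):

[(1, 8, 0), (2, 6, 0), (4, 6, 1), (5, 4, 1), (7, 2, 0), (8, 1, 0)]


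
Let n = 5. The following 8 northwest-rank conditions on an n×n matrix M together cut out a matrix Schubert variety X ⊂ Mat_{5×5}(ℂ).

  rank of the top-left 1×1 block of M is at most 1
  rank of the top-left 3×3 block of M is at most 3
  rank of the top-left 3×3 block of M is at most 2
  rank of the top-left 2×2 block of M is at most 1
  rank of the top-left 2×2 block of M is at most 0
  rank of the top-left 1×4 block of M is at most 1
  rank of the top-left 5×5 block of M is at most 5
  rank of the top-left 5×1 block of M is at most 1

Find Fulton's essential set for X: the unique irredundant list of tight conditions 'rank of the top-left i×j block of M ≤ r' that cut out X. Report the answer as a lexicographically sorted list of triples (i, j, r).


Computing R[i][j] = min implied NW-rank bound (n=5, 8 conditions):

  R[1]: 0 0 1 1 1
  R[2]: 0 0 1 2 2
  R[3]: 1 1 2 3 3
  R[4]: 1 2 3 4 4
  R[5]: 1 2 3 4 5

the unique w with this rank table is (3, 4, 1, 2, 5).

|D(w)|=4, |Ess(w)|=1:

[(2, 2, 0)]


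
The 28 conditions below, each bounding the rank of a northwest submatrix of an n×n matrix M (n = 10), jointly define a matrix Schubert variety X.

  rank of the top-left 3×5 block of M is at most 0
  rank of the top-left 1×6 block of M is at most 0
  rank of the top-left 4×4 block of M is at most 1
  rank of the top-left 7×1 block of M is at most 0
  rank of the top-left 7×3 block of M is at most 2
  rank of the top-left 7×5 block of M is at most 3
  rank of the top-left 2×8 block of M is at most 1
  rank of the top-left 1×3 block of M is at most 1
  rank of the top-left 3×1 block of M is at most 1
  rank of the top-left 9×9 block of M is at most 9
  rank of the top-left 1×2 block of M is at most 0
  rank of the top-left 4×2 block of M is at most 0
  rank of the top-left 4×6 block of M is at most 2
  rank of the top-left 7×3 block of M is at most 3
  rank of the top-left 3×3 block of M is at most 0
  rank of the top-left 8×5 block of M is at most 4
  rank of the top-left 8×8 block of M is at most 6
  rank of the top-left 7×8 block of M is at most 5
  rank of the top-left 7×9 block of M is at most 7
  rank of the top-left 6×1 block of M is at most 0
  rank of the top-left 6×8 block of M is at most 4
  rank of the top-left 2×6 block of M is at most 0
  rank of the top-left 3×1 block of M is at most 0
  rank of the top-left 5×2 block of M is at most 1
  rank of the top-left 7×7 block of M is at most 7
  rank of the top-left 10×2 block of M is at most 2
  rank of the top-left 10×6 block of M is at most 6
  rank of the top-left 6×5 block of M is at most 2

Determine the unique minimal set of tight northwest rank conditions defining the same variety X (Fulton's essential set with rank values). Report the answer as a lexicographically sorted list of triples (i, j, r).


Propagating the 28 rank bounds to every northwest block:

  0  0  0  0  0  0  1  1  1  1
  0  0  0  0  0  0  1  1  2  2
  0  0  0  0  0  1  2  2  3  3
  0  0  1  1  1  2  3  3  4  4
  0  1  2  2  2  3  4  4  5  5
  0  1  2  2  2  3  4  4  5  6
  0  1  2  3  3  4  5  5  6  7
  1  2  3  4  4  5  6  6  7  8
  1  2  3  4  5  6  7  7  8  9
  1  2  3  4  5  6  7  8  9  10

so w = (7, 9, 6, 3, 2, 10, 4, 1, 5, 8).

Fulton essential set (7 of the 26 Rothe cells):

[(2, 6, 0), (2, 8, 1), (3, 5, 0), (4, 2, 0), (6, 5, 2), (6, 8, 4), (7, 1, 0)]


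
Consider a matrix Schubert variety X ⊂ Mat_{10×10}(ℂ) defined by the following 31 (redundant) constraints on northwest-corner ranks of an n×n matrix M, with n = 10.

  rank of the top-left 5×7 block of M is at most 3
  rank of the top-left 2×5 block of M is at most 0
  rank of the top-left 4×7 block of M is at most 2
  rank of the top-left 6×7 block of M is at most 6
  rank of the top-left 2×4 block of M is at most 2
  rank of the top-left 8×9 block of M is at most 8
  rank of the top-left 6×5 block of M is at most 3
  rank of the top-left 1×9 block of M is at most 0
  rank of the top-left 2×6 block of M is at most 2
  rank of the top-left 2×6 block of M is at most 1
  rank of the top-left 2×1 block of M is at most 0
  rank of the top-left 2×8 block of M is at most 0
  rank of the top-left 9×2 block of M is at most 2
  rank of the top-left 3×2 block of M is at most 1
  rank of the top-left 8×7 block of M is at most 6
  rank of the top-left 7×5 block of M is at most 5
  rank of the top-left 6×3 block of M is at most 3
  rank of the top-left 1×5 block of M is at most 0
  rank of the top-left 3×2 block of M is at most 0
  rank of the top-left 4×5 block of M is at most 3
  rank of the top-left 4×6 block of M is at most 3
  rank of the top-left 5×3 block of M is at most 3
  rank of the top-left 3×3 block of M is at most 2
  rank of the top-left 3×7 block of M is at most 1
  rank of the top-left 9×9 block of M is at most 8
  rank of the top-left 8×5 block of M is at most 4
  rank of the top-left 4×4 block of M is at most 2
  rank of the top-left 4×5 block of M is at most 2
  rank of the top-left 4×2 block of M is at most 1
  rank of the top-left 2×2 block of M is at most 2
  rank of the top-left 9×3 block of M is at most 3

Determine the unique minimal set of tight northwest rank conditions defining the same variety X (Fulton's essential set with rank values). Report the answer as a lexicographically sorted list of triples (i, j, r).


Recovering R(i,j) via the rank-extension bound from the 31 conditions:

  row 1: 0, 0, 0, 0, 0, 0, 0, 0, 0, 1
  row 2: 0, 0, 0, 0, 0, 0, 0, 0, 1, 2
  row 3: 0, 0, 1, 1, 1, 1, 1, 1, 2, 3
  row 4: 1, 1, 2, 2, 2, 2, 2, 2, 3, 4
  row 5: 1, 2, 3, 3, 3, 3, 3, 3, 4, 5
  row 6: 1, 2, 3, 3, 3, 4, 4, 4, 5, 6
  row 7: 1, 2, 3, 4, 4, 5, 5, 5, 6, 7
  row 8: 1, 2, 3, 4, 4, 5, 6, 6, 7, 8
  row 9: 1, 2, 3, 4, 5, 6, 7, 7, 8, 9
  row 10: 1, 2, 3, 4, 5, 6, 7, 8, 9, 10

giving w = (10, 9, 3, 1, 2, 6, 4, 7, 5, 8) via Δ²R.

|D(w)|=22, |Ess(w)|=5:

[(1, 9, 0), (2, 8, 0), (3, 2, 0), (6, 5, 3), (8, 5, 4)]


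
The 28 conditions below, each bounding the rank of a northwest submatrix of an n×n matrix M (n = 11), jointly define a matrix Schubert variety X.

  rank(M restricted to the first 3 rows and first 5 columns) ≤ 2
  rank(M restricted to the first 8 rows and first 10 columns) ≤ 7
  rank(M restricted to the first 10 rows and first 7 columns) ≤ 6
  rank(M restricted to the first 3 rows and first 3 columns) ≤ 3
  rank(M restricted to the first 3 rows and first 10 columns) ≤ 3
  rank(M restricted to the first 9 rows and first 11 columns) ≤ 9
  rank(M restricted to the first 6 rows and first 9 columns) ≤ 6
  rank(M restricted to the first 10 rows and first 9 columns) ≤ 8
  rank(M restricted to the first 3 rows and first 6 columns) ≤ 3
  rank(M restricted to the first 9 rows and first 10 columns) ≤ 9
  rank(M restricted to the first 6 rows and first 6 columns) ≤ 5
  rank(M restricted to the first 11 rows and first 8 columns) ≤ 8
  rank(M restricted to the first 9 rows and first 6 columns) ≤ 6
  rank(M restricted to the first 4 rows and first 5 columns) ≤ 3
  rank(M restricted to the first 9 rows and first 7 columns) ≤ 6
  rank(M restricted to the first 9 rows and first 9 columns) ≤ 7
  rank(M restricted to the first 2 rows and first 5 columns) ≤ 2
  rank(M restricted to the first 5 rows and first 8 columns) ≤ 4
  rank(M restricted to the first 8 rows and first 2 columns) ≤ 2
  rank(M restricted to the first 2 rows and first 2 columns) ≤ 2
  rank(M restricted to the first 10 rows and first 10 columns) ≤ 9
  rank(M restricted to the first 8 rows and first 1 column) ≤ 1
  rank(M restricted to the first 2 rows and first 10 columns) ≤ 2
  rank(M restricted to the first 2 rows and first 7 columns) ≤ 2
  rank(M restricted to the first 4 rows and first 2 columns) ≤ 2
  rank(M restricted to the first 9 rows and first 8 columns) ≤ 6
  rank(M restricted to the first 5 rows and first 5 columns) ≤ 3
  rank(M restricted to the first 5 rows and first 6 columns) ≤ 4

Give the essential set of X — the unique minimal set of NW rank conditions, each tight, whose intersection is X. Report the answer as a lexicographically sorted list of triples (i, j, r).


Computing R[i][j] = min implied NW-rank bound (n=11, 28 conditions):

  R[1]: 1  1  1  1  1  1  1  1  1  1  1
  R[2]: 1  2  2  2  2  2  2  2  2  2  2
  R[3]: 1  2  2  2  2  3  3  3  3  3  3
  R[4]: 1  2  3  3  3  4  4  4  4  4  4
  R[5]: 1  2  3  3  3  4  4  4  5  5  5
  R[6]: 1  2  3  4  4  5  5  5  6  6  6
  R[7]: 1  2  3  4  5  6  6  6  7  7  7
  R[8]: 1  2  3  4  5  6  6  6  7  7  8
  R[9]: 1  2  3  4  5  6  6  6  7  8  9
  R[10]: 1  2  3  4  5  6  6  7  8  9  10
  R[11]: 1  2  3  4  5  6  7  8  9  10  11

so w = (1, 2, 6, 3, 9, 4, 5, 11, 10, 8, 7).

6 SE-corners of the 13-cell Rothe diagram give Ess(w):

[(3, 5, 2), (5, 5, 3), (5, 8, 4), (8, 10, 7), (9, 8, 6), (10, 7, 6)]


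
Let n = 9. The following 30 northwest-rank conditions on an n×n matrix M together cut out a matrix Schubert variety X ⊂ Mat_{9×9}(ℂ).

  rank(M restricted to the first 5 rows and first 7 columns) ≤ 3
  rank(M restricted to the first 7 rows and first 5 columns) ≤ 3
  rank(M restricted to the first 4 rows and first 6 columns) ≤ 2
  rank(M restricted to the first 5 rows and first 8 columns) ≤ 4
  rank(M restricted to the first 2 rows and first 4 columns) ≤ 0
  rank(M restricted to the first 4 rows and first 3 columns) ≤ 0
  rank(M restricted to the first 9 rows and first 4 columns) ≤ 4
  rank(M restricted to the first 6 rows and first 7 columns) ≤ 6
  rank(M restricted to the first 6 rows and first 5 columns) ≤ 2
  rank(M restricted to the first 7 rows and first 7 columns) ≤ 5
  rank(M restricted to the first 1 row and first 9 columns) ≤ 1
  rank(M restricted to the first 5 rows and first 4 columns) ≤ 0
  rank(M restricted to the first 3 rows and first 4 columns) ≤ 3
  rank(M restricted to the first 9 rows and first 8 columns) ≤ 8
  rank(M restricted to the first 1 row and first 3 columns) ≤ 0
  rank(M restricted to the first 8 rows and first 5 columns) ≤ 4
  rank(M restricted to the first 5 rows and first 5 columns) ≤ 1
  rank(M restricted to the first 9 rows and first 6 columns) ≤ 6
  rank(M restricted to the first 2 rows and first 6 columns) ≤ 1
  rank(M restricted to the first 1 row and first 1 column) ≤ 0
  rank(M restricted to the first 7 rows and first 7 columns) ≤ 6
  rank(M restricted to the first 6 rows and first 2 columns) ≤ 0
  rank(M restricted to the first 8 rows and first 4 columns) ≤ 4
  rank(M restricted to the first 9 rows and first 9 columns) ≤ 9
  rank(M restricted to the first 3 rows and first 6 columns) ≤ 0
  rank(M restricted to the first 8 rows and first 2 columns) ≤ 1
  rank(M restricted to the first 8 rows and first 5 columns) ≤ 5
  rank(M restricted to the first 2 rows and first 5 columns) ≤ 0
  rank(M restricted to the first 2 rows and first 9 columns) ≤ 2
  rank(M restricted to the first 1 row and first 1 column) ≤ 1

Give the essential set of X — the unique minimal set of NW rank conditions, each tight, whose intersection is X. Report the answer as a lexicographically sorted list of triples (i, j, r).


Propagating the 30 rank bounds to every northwest block:

  R[1]: 0 | 0 | 0 | 0 | 0 | 0 | 1 | 1 | 1
  R[2]: 0 | 0 | 0 | 0 | 0 | 0 | 1 | 2 | 2
  R[3]: 0 | 0 | 0 | 0 | 0 | 0 | 1 | 2 | 3
  R[4]: 0 | 0 | 0 | 0 | 1 | 1 | 2 | 3 | 4
  R[5]: 0 | 0 | 0 | 0 | 1 | 2 | 3 | 4 | 5
  R[6]: 0 | 0 | 1 | 1 | 2 | 3 | 4 | 5 | 6
  R[7]: 1 | 1 | 2 | 2 | 3 | 4 | 5 | 6 | 7
  R[8]: 1 | 1 | 2 | 3 | 4 | 5 | 6 | 7 | 8
  R[9]: 1 | 2 | 3 | 4 | 5 | 6 | 7 | 8 | 9

second differences of R give the permutation w = (7, 8, 9, 5, 6, 3, 1, 4, 2).

Rothe diagram D(w) (29 cells), 4 SE-corners (essential conditions):

[(3, 6, 0), (5, 4, 0), (6, 2, 0), (8, 2, 1)]


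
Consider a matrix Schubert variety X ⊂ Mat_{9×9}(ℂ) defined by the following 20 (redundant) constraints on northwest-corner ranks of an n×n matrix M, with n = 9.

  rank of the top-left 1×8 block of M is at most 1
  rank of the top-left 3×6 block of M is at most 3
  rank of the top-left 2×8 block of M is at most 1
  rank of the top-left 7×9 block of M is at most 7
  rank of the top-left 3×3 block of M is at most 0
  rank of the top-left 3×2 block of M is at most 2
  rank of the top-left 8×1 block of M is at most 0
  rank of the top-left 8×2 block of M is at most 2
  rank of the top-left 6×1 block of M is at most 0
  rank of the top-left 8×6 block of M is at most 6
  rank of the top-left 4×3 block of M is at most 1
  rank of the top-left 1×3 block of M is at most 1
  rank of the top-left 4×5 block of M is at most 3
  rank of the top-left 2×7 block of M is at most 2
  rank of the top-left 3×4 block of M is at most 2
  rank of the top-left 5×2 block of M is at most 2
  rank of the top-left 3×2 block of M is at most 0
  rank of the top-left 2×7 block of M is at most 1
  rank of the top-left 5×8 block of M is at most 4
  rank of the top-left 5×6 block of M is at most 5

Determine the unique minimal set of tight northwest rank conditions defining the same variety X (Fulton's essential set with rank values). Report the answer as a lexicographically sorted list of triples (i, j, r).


Recovering R(i,j) via the rank-extension bound from the 20 conditions:

  row 1: 0 0 0 1 1 1 1 1 1
  row 2: 0 0 0 1 1 1 1 1 2
  row 3: 0 0 0 1 2 2 2 2 3
  row 4: 0 1 1 2 3 3 3 3 4
  row 5: 0 1 2 3 4 4 4 4 5
  row 6: 0 1 2 3 4 5 5 5 6
  row 7: 0 1 2 3 4 5 6 6 7
  row 8: 0 1 2 3 4 5 6 7 8
  row 9: 1 2 3 4 5 6 7 8 9

so w = (4, 9, 5, 2, 3, 6, 7, 8, 1).

3 SE-corners of the 18-cell Rothe diagram give Ess(w):

[(2, 8, 1), (3, 3, 0), (8, 1, 0)]
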